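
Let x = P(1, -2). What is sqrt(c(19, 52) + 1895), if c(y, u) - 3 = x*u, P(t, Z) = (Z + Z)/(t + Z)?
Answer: 9*sqrt(26) ≈ 45.891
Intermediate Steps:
P(t, Z) = 2*Z/(Z + t) (P(t, Z) = (2*Z)/(Z + t) = 2*Z/(Z + t))
x = 4 (x = 2*(-2)/(-2 + 1) = 2*(-2)/(-1) = 2*(-2)*(-1) = 4)
c(y, u) = 3 + 4*u
sqrt(c(19, 52) + 1895) = sqrt((3 + 4*52) + 1895) = sqrt((3 + 208) + 1895) = sqrt(211 + 1895) = sqrt(2106) = 9*sqrt(26)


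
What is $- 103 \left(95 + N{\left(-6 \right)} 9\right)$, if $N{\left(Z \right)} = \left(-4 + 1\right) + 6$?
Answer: $-12566$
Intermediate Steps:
$N{\left(Z \right)} = 3$ ($N{\left(Z \right)} = -3 + 6 = 3$)
$- 103 \left(95 + N{\left(-6 \right)} 9\right) = - 103 \left(95 + 3 \cdot 9\right) = - 103 \left(95 + 27\right) = \left(-103\right) 122 = -12566$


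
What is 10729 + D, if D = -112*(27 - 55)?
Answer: 13865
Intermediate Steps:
D = 3136 (D = -112*(-28) = 3136)
10729 + D = 10729 + 3136 = 13865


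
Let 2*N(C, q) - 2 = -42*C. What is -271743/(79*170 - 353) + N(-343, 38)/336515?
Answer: -30450462979/1466868885 ≈ -20.759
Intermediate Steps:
N(C, q) = 1 - 21*C (N(C, q) = 1 + (-42*C)/2 = 1 - 21*C)
-271743/(79*170 - 353) + N(-343, 38)/336515 = -271743/(79*170 - 353) + (1 - 21*(-343))/336515 = -271743/(13430 - 353) + (1 + 7203)*(1/336515) = -271743/13077 + 7204*(1/336515) = -271743*1/13077 + 7204/336515 = -90581/4359 + 7204/336515 = -30450462979/1466868885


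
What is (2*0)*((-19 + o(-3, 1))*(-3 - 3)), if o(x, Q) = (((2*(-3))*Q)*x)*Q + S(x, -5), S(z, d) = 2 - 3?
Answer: 0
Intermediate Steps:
S(z, d) = -1
o(x, Q) = -1 - 6*x*Q**2 (o(x, Q) = (((2*(-3))*Q)*x)*Q - 1 = ((-6*Q)*x)*Q - 1 = (-6*Q*x)*Q - 1 = -6*x*Q**2 - 1 = -1 - 6*x*Q**2)
(2*0)*((-19 + o(-3, 1))*(-3 - 3)) = (2*0)*((-19 + (-1 - 6*(-3)*1**2))*(-3 - 3)) = 0*((-19 + (-1 - 6*(-3)*1))*(-6)) = 0*((-19 + (-1 + 18))*(-6)) = 0*((-19 + 17)*(-6)) = 0*(-2*(-6)) = 0*12 = 0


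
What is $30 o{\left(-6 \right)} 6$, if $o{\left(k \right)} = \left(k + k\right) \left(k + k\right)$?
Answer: $25920$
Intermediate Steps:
$o{\left(k \right)} = 4 k^{2}$ ($o{\left(k \right)} = 2 k 2 k = 4 k^{2}$)
$30 o{\left(-6 \right)} 6 = 30 \cdot 4 \left(-6\right)^{2} \cdot 6 = 30 \cdot 4 \cdot 36 \cdot 6 = 30 \cdot 144 \cdot 6 = 4320 \cdot 6 = 25920$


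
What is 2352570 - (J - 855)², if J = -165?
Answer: 1312170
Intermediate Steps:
2352570 - (J - 855)² = 2352570 - (-165 - 855)² = 2352570 - 1*(-1020)² = 2352570 - 1*1040400 = 2352570 - 1040400 = 1312170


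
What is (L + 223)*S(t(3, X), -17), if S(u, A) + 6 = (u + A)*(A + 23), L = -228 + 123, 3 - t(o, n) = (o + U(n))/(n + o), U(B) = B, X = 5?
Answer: -11328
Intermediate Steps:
t(o, n) = 2 (t(o, n) = 3 - (o + n)/(n + o) = 3 - (n + o)/(n + o) = 3 - 1*1 = 3 - 1 = 2)
L = -105
S(u, A) = -6 + (23 + A)*(A + u) (S(u, A) = -6 + (u + A)*(A + 23) = -6 + (A + u)*(23 + A) = -6 + (23 + A)*(A + u))
(L + 223)*S(t(3, X), -17) = (-105 + 223)*(-6 + (-17)**2 + 23*(-17) + 23*2 - 17*2) = 118*(-6 + 289 - 391 + 46 - 34) = 118*(-96) = -11328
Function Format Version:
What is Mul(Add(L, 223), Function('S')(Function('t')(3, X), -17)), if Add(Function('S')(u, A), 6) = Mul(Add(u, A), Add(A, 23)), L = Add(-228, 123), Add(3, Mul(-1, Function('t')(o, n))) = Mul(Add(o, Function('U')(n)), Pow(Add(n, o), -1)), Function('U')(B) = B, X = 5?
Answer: -11328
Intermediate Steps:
Function('t')(o, n) = 2 (Function('t')(o, n) = Add(3, Mul(-1, Mul(Add(o, n), Pow(Add(n, o), -1)))) = Add(3, Mul(-1, Mul(Add(n, o), Pow(Add(n, o), -1)))) = Add(3, Mul(-1, 1)) = Add(3, -1) = 2)
L = -105
Function('S')(u, A) = Add(-6, Mul(Add(23, A), Add(A, u))) (Function('S')(u, A) = Add(-6, Mul(Add(u, A), Add(A, 23))) = Add(-6, Mul(Add(A, u), Add(23, A))) = Add(-6, Mul(Add(23, A), Add(A, u))))
Mul(Add(L, 223), Function('S')(Function('t')(3, X), -17)) = Mul(Add(-105, 223), Add(-6, Pow(-17, 2), Mul(23, -17), Mul(23, 2), Mul(-17, 2))) = Mul(118, Add(-6, 289, -391, 46, -34)) = Mul(118, -96) = -11328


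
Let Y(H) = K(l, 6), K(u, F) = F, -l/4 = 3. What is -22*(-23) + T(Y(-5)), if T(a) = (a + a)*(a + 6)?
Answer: 650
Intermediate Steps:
l = -12 (l = -4*3 = -12)
Y(H) = 6
T(a) = 2*a*(6 + a) (T(a) = (2*a)*(6 + a) = 2*a*(6 + a))
-22*(-23) + T(Y(-5)) = -22*(-23) + 2*6*(6 + 6) = 506 + 2*6*12 = 506 + 144 = 650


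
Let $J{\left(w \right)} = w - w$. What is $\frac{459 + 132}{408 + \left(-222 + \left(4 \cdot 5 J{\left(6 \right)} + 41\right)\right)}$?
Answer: $\frac{591}{227} \approx 2.6035$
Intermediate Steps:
$J{\left(w \right)} = 0$
$\frac{459 + 132}{408 + \left(-222 + \left(4 \cdot 5 J{\left(6 \right)} + 41\right)\right)} = \frac{459 + 132}{408 - \left(181 - 4 \cdot 5 \cdot 0\right)} = \frac{591}{408 + \left(-222 + \left(20 \cdot 0 + 41\right)\right)} = \frac{591}{408 + \left(-222 + \left(0 + 41\right)\right)} = \frac{591}{408 + \left(-222 + 41\right)} = \frac{591}{408 - 181} = \frac{591}{227}$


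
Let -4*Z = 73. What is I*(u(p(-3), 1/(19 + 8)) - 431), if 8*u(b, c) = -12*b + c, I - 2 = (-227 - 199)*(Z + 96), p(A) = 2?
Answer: 6209442577/432 ≈ 1.4374e+7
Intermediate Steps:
Z = -73/4 (Z = -¼*73 = -73/4 ≈ -18.250)
I = -66239/2 (I = 2 + (-227 - 199)*(-73/4 + 96) = 2 - 426*311/4 = 2 - 66243/2 = -66239/2 ≈ -33120.)
u(b, c) = -3*b/2 + c/8 (u(b, c) = (-12*b + c)/8 = (c - 12*b)/8 = -3*b/2 + c/8)
I*(u(p(-3), 1/(19 + 8)) - 431) = -66239*((-3/2*2 + 1/(8*(19 + 8))) - 431)/2 = -66239*((-3 + (⅛)/27) - 431)/2 = -66239*((-3 + (⅛)*(1/27)) - 431)/2 = -66239*((-3 + 1/216) - 431)/2 = -66239*(-647/216 - 431)/2 = -66239/2*(-93743/216) = 6209442577/432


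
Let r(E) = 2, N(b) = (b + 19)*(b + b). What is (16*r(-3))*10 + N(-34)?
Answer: 1340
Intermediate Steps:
N(b) = 2*b*(19 + b) (N(b) = (19 + b)*(2*b) = 2*b*(19 + b))
(16*r(-3))*10 + N(-34) = (16*2)*10 + 2*(-34)*(19 - 34) = 32*10 + 2*(-34)*(-15) = 320 + 1020 = 1340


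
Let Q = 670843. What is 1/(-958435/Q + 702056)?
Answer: 670843/470968394773 ≈ 1.4244e-6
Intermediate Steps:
1/(-958435/Q + 702056) = 1/(-958435/670843 + 702056) = 1/(470968394773/670843) = 670843/470968394773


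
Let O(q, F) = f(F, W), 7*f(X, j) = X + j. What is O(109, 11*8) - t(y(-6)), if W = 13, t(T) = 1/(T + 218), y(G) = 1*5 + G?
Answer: 3130/217 ≈ 14.424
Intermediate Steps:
y(G) = 5 + G
t(T) = 1/(218 + T)
f(X, j) = X/7 + j/7 (f(X, j) = (X + j)/7 = X/7 + j/7)
O(q, F) = 13/7 + F/7 (O(q, F) = F/7 + (⅐)*13 = F/7 + 13/7 = 13/7 + F/7)
O(109, 11*8) - t(y(-6)) = (13/7 + (11*8)/7) - 1/(218 + (5 - 6)) = (13/7 + (⅐)*88) - 1/(218 - 1) = (13/7 + 88/7) - 1/217 = 101/7 - 1*1/217 = 101/7 - 1/217 = 3130/217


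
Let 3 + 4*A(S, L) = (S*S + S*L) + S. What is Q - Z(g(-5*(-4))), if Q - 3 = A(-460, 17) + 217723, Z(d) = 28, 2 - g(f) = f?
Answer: 1074109/4 ≈ 2.6853e+5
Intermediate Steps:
g(f) = 2 - f
A(S, L) = -¾ + S/4 + S²/4 + L*S/4 (A(S, L) = -¾ + ((S*S + S*L) + S)/4 = -¾ + ((S² + L*S) + S)/4 = -¾ + (S + S² + L*S)/4 = -¾ + (S/4 + S²/4 + L*S/4) = -¾ + S/4 + S²/4 + L*S/4)
Q = 1074221/4 (Q = 3 + ((-¾ + (¼)*(-460) + (¼)*(-460)² + (¼)*17*(-460)) + 217723) = 3 + ((-¾ - 115 + (¼)*211600 - 1955) + 217723) = 3 + ((-¾ - 115 + 52900 - 1955) + 217723) = 3 + (203317/4 + 217723) = 3 + 1074209/4 = 1074221/4 ≈ 2.6856e+5)
Q - Z(g(-5*(-4))) = 1074221/4 - 1*28 = 1074221/4 - 28 = 1074109/4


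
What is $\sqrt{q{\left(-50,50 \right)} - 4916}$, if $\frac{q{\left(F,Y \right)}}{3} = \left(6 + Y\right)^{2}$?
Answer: $2 \sqrt{1123} \approx 67.022$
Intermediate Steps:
$q{\left(F,Y \right)} = 3 \left(6 + Y\right)^{2}$
$\sqrt{q{\left(-50,50 \right)} - 4916} = \sqrt{3 \left(6 + 50\right)^{2} - 4916} = \sqrt{3 \cdot 56^{2} - 4916} = \sqrt{3 \cdot 3136 - 4916} = \sqrt{9408 - 4916} = \sqrt{4492} = 2 \sqrt{1123}$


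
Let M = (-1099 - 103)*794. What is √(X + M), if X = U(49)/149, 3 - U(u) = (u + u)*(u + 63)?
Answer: I*√21190002965/149 ≈ 976.97*I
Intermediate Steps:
U(u) = 3 - 2*u*(63 + u) (U(u) = 3 - (u + u)*(u + 63) = 3 - 2*u*(63 + u))
M = -954388 (M = -1202*794 = -954388)
X = -10973/149 (X = (3 - 126*49 - 2*49²)/149 = (3 - 6174 - 2*2401)/149 = (3 - 6174 - 4802)/149 = (1/149)*(-10973) = -10973/149 ≈ -73.644)
√(X + M) = √(-10973/149 - 954388) = √(-142214785/149) = I*√21190002965/149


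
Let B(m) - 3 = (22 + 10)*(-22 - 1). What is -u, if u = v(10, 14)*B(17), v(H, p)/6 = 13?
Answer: 57174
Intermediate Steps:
B(m) = -733 (B(m) = 3 + (22 + 10)*(-22 - 1) = 3 + 32*(-23) = 3 - 736 = -733)
v(H, p) = 78 (v(H, p) = 6*13 = 78)
u = -57174 (u = 78*(-733) = -57174)
-u = -1*(-57174) = 57174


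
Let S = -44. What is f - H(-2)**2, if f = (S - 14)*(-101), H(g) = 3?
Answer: 5849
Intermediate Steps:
f = 5858 (f = (-44 - 14)*(-101) = -58*(-101) = 5858)
f - H(-2)**2 = 5858 - 1*3**2 = 5858 - 1*9 = 5858 - 9 = 5849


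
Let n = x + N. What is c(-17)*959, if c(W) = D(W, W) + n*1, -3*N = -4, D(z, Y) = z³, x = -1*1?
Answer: -14133742/3 ≈ -4.7112e+6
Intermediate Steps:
x = -1
N = 4/3 (N = -⅓*(-4) = 4/3 ≈ 1.3333)
n = ⅓ (n = -1 + 4/3 = ⅓ ≈ 0.33333)
c(W) = ⅓ + W³ (c(W) = W³ + (⅓)*1 = W³ + ⅓ = ⅓ + W³)
c(-17)*959 = (⅓ + (-17)³)*959 = (⅓ - 4913)*959 = -14738/3*959 = -14133742/3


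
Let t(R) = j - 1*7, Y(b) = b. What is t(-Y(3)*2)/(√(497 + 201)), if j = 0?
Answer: -7*√698/698 ≈ -0.26495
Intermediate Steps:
t(R) = -7 (t(R) = 0 - 1*7 = 0 - 7 = -7)
t(-Y(3)*2)/(√(497 + 201)) = -7/√(497 + 201) = -7*√698/698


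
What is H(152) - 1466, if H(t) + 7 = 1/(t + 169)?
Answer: -472832/321 ≈ -1473.0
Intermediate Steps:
H(t) = -7 + 1/(169 + t) (H(t) = -7 + 1/(t + 169) = -7 + 1/(169 + t))
H(152) - 1466 = (-1182 - 7*152)/(169 + 152) - 1466 = (-1182 - 1064)/321 - 1466 = (1/321)*(-2246) - 1466 = -2246/321 - 1466 = -472832/321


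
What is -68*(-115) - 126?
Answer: 7694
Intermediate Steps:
-68*(-115) - 126 = 7820 - 126 = 7694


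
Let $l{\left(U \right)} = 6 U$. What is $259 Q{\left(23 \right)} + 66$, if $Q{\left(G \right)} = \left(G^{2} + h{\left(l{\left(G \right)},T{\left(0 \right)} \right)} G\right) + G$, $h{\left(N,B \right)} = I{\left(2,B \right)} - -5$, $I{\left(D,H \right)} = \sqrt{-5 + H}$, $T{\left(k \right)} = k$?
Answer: $172819 + 5957 i \sqrt{5} \approx 1.7282 \cdot 10^{5} + 13320.0 i$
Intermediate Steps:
$h{\left(N,B \right)} = 5 + \sqrt{-5 + B}$ ($h{\left(N,B \right)} = \sqrt{-5 + B} - -5 = \sqrt{-5 + B} + 5 = 5 + \sqrt{-5 + B}$)
$Q{\left(G \right)} = G + G^{2} + G \left(5 + i \sqrt{5}\right)$ ($Q{\left(G \right)} = \left(G^{2} + \left(5 + \sqrt{-5 + 0}\right) G\right) + G = \left(G^{2} + \left(5 + \sqrt{-5}\right) G\right) + G = \left(G^{2} + \left(5 + i \sqrt{5}\right) G\right) + G = \left(G^{2} + G \left(5 + i \sqrt{5}\right)\right) + G = G + G^{2} + G \left(5 + i \sqrt{5}\right)$)
$259 Q{\left(23 \right)} + 66 = 259 \cdot 23 \left(6 + 23 + i \sqrt{5}\right) + 66 = 259 \cdot 23 \left(29 + i \sqrt{5}\right) + 66 = 259 \left(667 + 23 i \sqrt{5}\right) + 66 = \left(172753 + 5957 i \sqrt{5}\right) + 66 = 172819 + 5957 i \sqrt{5}$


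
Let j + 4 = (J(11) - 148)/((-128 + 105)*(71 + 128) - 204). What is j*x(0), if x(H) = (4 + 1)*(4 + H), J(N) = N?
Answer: -379740/4781 ≈ -79.427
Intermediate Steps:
x(H) = 20 + 5*H (x(H) = 5*(4 + H) = 20 + 5*H)
j = -18987/4781 (j = -4 + (11 - 148)/((-128 + 105)*(71 + 128) - 204) = -4 - 137/(-23*199 - 204) = -4 - 137/(-4577 - 204) = -4 - 137/(-4781) = -4 - 137*(-1/4781) = -4 + 137/4781 = -18987/4781 ≈ -3.9713)
j*x(0) = -18987*(20 + 5*0)/4781 = -18987*(20 + 0)/4781 = -18987/4781*20 = -379740/4781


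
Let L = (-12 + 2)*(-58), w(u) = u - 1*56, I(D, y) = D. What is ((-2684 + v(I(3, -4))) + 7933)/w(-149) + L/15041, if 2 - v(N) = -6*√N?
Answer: -78861391/3083405 - 6*√3/205 ≈ -25.627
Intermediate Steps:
w(u) = -56 + u (w(u) = u - 56 = -56 + u)
v(N) = 2 + 6*√N (v(N) = 2 - (-6)*√N = 2 + 6*√N)
L = 580 (L = -10*(-58) = 580)
((-2684 + v(I(3, -4))) + 7933)/w(-149) + L/15041 = ((-2684 + (2 + 6*√3)) + 7933)/(-56 - 149) + 580/15041 = ((-2682 + 6*√3) + 7933)/(-205) + 580*(1/15041) = (5251 + 6*√3)*(-1/205) + 580/15041 = (-5251/205 - 6*√3/205) + 580/15041 = -78861391/3083405 - 6*√3/205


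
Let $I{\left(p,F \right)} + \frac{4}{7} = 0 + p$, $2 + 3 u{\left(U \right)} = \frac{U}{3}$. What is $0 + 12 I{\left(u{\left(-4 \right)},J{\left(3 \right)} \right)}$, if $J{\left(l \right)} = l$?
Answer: $- \frac{424}{21} \approx -20.19$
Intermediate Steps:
$u{\left(U \right)} = - \frac{2}{3} + \frac{U}{9}$ ($u{\left(U \right)} = - \frac{2}{3} + \frac{U \frac{1}{3}}{3} = - \frac{2}{3} + \frac{\frac{1}{3} U}{3} = - \frac{2}{3} + \frac{U}{9}$)
$I{\left(p,F \right)} = - \frac{4}{7} + p$ ($I{\left(p,F \right)} = - \frac{4}{7} + \left(0 + p\right) = - \frac{4}{7} + p$)
$0 + 12 I{\left(u{\left(-4 \right)},J{\left(3 \right)} \right)} = 0 + 12 \left(- \frac{4}{7} + \left(- \frac{2}{3} + \frac{1}{9} \left(-4\right)\right)\right) = 0 + 12 \left(- \frac{4}{7} - \frac{10}{9}\right) = 0 + 12 \left(- \frac{106}{63}\right) = 0 - \frac{424}{21} = - \frac{424}{21}$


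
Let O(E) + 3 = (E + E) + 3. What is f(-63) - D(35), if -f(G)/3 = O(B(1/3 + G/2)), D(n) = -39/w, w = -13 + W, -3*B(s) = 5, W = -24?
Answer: 331/37 ≈ 8.9460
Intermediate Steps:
B(s) = -5/3 (B(s) = -⅓*5 = -5/3)
w = -37 (w = -13 - 24 = -37)
O(E) = 2*E (O(E) = -3 + ((E + E) + 3) = -3 + (2*E + 3) = -3 + (3 + 2*E) = 2*E)
D(n) = 39/37 (D(n) = -39/(-37) = -39*(-1/37) = 39/37)
f(G) = 10 (f(G) = -6*(-5)/3 = -3*(-10/3) = 10)
f(-63) - D(35) = 10 - 1*39/37 = 10 - 39/37 = 331/37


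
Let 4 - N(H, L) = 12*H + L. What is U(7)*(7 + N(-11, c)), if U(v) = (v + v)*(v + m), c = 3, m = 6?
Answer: 25480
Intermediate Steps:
N(H, L) = 4 - L - 12*H (N(H, L) = 4 - (12*H + L) = 4 - (L + 12*H) = 4 + (-L - 12*H) = 4 - L - 12*H)
U(v) = 2*v*(6 + v) (U(v) = (v + v)*(v + 6) = (2*v)*(6 + v) = 2*v*(6 + v))
U(7)*(7 + N(-11, c)) = (2*7*(6 + 7))*(7 + (4 - 1*3 - 12*(-11))) = (2*7*13)*(7 + (4 - 3 + 132)) = 182*(7 + 133) = 182*140 = 25480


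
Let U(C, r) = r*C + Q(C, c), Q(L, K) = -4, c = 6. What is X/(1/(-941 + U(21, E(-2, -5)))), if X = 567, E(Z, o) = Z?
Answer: -559629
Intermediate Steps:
U(C, r) = -4 + C*r (U(C, r) = r*C - 4 = C*r - 4 = -4 + C*r)
X/(1/(-941 + U(21, E(-2, -5)))) = 567/(1/(-941 + (-4 + 21*(-2)))) = 567/(1/(-941 + (-4 - 42))) = 567/(1/(-941 - 46)) = 567/(1/(-987)) = 567/(-1/987) = 567*(-987) = -559629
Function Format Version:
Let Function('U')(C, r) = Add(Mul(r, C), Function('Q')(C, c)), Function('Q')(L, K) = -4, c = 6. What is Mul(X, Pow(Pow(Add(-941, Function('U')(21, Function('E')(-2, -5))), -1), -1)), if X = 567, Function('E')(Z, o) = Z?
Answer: -559629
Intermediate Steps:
Function('U')(C, r) = Add(-4, Mul(C, r)) (Function('U')(C, r) = Add(Mul(r, C), -4) = Add(Mul(C, r), -4) = Add(-4, Mul(C, r)))
Mul(X, Pow(Pow(Add(-941, Function('U')(21, Function('E')(-2, -5))), -1), -1)) = Mul(567, Pow(Pow(Add(-941, Add(-4, Mul(21, -2))), -1), -1)) = Mul(567, Pow(Pow(Add(-941, Add(-4, -42)), -1), -1)) = Mul(567, Pow(Pow(Add(-941, -46), -1), -1)) = Mul(567, Pow(Pow(-987, -1), -1)) = Mul(567, Pow(Rational(-1, 987), -1)) = Mul(567, -987) = -559629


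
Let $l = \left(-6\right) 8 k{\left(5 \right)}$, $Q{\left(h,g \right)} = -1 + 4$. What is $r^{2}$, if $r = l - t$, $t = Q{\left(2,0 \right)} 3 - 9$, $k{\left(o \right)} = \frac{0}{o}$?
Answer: $0$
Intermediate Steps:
$k{\left(o \right)} = 0$
$Q{\left(h,g \right)} = 3$
$t = 0$ ($t = 3 \cdot 3 - 9 = 9 - 9 = 0$)
$l = 0$ ($l = \left(-6\right) 8 \cdot 0 = \left(-48\right) 0 = 0$)
$r = 0$ ($r = 0 - 0 = 0 + 0 = 0$)
$r^{2} = 0^{2} = 0$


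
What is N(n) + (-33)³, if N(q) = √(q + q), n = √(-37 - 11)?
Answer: -35937 + 2*3^(¼)*(1 + I) ≈ -35934.0 + 2.6321*I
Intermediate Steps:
n = 4*I*√3 (n = √(-48) = 4*I*√3 ≈ 6.9282*I)
N(q) = √2*√q (N(q) = √(2*q) = √2*√q)
N(n) + (-33)³ = √2*√(4*I*√3) + (-33)³ = √2*(2*3^(¼)*√I) - 35937 = 2*√2*3^(¼)*√I - 35937 = -35937 + 2*√2*3^(¼)*√I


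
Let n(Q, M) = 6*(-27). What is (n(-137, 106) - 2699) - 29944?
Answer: -32805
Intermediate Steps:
n(Q, M) = -162
(n(-137, 106) - 2699) - 29944 = (-162 - 2699) - 29944 = -2861 - 29944 = -32805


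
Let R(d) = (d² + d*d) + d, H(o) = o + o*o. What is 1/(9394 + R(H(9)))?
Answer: 1/25684 ≈ 3.8935e-5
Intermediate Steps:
H(o) = o + o²
R(d) = d + 2*d² (R(d) = (d² + d²) + d = 2*d² + d = d + 2*d²)
1/(9394 + R(H(9))) = 1/(9394 + (9*(1 + 9))*(1 + 2*(9*(1 + 9)))) = 1/(9394 + (9*10)*(1 + 2*(9*10))) = 1/(9394 + 90*(1 + 2*90)) = 1/(9394 + 90*(1 + 180)) = 1/(9394 + 90*181) = 1/(9394 + 16290) = 1/25684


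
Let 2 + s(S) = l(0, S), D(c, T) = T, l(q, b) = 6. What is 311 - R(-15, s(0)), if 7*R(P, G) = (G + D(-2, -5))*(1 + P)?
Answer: 309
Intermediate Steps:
s(S) = 4 (s(S) = -2 + 6 = 4)
R(P, G) = (1 + P)*(-5 + G)/7 (R(P, G) = ((G - 5)*(1 + P))/7 = ((-5 + G)*(1 + P))/7 = ((1 + P)*(-5 + G))/7 = (1 + P)*(-5 + G)/7)
311 - R(-15, s(0)) = 311 - (-5/7 - 5/7*(-15) + (⅐)*4 + (⅐)*4*(-15)) = 311 - (-5/7 + 75/7 + 4/7 - 60/7) = 311 - 1*2 = 311 - 2 = 309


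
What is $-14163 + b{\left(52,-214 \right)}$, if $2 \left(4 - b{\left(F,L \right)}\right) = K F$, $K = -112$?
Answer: $-11247$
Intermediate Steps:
$b{\left(F,L \right)} = 4 + 56 F$ ($b{\left(F,L \right)} = 4 - \frac{\left(-112\right) F}{2} = 4 + 56 F$)
$-14163 + b{\left(52,-214 \right)} = -14163 + \left(4 + 56 \cdot 52\right) = -14163 + \left(4 + 2912\right) = -14163 + 2916 = -11247$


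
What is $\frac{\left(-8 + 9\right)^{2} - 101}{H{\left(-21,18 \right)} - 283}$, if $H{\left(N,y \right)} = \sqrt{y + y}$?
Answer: $\frac{100}{277} \approx 0.36101$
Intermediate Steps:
$H{\left(N,y \right)} = \sqrt{2} \sqrt{y}$ ($H{\left(N,y \right)} = \sqrt{2 y} = \sqrt{2} \sqrt{y}$)
$\frac{\left(-8 + 9\right)^{2} - 101}{H{\left(-21,18 \right)} - 283} = \frac{\left(-8 + 9\right)^{2} - 101}{\sqrt{2} \sqrt{18} - 283} = \frac{1^{2} - 101}{\sqrt{2} \cdot 3 \sqrt{2} - 283} = \frac{1 - 101}{6 - 283} = - \frac{100}{-277} = \left(-100\right) \left(- \frac{1}{277}\right) = \frac{100}{277}$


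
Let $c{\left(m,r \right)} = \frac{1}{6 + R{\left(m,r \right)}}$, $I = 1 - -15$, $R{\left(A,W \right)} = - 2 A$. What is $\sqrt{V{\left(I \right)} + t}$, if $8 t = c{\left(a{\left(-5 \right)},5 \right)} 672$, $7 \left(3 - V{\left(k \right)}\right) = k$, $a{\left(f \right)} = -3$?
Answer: $\frac{3 \sqrt{42}}{7} \approx 2.7775$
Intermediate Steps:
$I = 16$ ($I = 1 + 15 = 16$)
$c{\left(m,r \right)} = \frac{1}{6 - 2 m}$
$V{\left(k \right)} = 3 - \frac{k}{7}$
$t = 7$ ($t = \frac{- \frac{1}{-6 + 2 \left(-3\right)} 672}{8} = \frac{- \frac{1}{-6 - 6} \cdot 672}{8} = \frac{- \frac{1}{-12} \cdot 672}{8} = \frac{\left(-1\right) \left(- \frac{1}{12}\right) 672}{8} = \frac{\frac{1}{12} \cdot 672}{8} = \frac{1}{8} \cdot 56 = 7$)
$\sqrt{V{\left(I \right)} + t} = \sqrt{\left(3 - \frac{16}{7}\right) + 7} = \sqrt{\frac{5}{7} + 7} = \sqrt{\frac{54}{7}} = \frac{3 \sqrt{42}}{7}$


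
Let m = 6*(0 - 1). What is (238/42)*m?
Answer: -34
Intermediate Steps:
m = -6 (m = 6*(-1) = -6)
(238/42)*m = (238/42)*(-6) = (238*(1/42))*(-6) = (17/3)*(-6) = -34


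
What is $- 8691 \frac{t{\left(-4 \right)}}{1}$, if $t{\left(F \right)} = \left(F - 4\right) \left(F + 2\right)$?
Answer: $-139056$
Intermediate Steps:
$t{\left(F \right)} = \left(-4 + F\right) \left(2 + F\right)$
$- 8691 \frac{t{\left(-4 \right)}}{1} = - 8691 \frac{-8 + \left(-4\right)^{2} - -8}{1} = - 8691 \left(-8 + 16 + 8\right) 1 = - 8691 \cdot 16 \cdot 1 = \left(-8691\right) 16 = -139056$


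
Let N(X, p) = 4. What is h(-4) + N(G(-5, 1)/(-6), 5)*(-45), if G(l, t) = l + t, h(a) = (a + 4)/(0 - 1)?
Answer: -180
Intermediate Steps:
h(a) = -4 - a (h(a) = (4 + a)/(-1) = (4 + a)*(-1) = -4 - a)
h(-4) + N(G(-5, 1)/(-6), 5)*(-45) = (-4 - 1*(-4)) + 4*(-45) = (-4 + 4) - 180 = 0 - 180 = -180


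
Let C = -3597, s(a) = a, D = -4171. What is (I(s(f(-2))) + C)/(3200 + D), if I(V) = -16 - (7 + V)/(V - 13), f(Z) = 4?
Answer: 32506/8739 ≈ 3.7196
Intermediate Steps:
I(V) = -16 - (7 + V)/(-13 + V)
(I(s(f(-2))) + C)/(3200 + D) = ((201 - 17*4)/(-13 + 4) - 3597)/(3200 - 4171) = ((201 - 68)/(-9) - 3597)/(-971) = (-1/9*133 - 3597)*(-1/971) = (-133/9 - 3597)*(-1/971) = -32506/9*(-1/971) = 32506/8739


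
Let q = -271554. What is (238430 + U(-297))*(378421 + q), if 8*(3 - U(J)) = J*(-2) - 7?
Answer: 203782224359/8 ≈ 2.5473e+10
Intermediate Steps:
U(J) = 31/8 + J/4 (U(J) = 3 - (J*(-2) - 7)/8 = 3 - (-2*J - 7)/8 = 3 - (-7 - 2*J)/8 = 3 + (7/8 + J/4) = 31/8 + J/4)
(238430 + U(-297))*(378421 + q) = (238430 + (31/8 + (¼)*(-297)))*(378421 - 271554) = (238430 + (31/8 - 297/4))*106867 = (238430 - 563/8)*106867 = (1906877/8)*106867 = 203782224359/8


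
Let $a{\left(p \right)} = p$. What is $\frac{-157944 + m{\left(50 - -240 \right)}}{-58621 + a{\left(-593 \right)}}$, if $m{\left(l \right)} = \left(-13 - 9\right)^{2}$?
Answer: $\frac{78730}{29607} \approx 2.6592$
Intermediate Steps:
$m{\left(l \right)} = 484$ ($m{\left(l \right)} = \left(-22\right)^{2} = 484$)
$\frac{-157944 + m{\left(50 - -240 \right)}}{-58621 + a{\left(-593 \right)}} = \frac{-157944 + 484}{-58621 - 593} = - \frac{157460}{-59214} = \left(-157460\right) \left(- \frac{1}{59214}\right) = \frac{78730}{29607}$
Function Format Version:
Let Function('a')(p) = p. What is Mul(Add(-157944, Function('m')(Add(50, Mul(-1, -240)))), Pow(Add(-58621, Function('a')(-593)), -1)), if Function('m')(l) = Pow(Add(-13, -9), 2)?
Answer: Rational(78730, 29607) ≈ 2.6592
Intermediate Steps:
Function('m')(l) = 484 (Function('m')(l) = Pow(-22, 2) = 484)
Mul(Add(-157944, Function('m')(Add(50, Mul(-1, -240)))), Pow(Add(-58621, Function('a')(-593)), -1)) = Mul(Add(-157944, 484), Pow(Add(-58621, -593), -1)) = Mul(-157460, Pow(-59214, -1)) = Mul(-157460, Rational(-1, 59214)) = Rational(78730, 29607)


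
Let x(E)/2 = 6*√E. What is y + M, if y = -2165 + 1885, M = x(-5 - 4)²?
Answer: -1576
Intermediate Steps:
x(E) = 12*√E (x(E) = 2*(6*√E) = 12*√E)
M = -1296 (M = (12*√(-5 - 4))² = (12*√(-9))² = (12*(3*I))² = (36*I)² = -1296)
y = -280
y + M = -280 - 1296 = -1576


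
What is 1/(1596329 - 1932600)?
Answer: -1/336271 ≈ -2.9738e-6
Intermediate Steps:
1/(1596329 - 1932600) = 1/(-336271) = -1/336271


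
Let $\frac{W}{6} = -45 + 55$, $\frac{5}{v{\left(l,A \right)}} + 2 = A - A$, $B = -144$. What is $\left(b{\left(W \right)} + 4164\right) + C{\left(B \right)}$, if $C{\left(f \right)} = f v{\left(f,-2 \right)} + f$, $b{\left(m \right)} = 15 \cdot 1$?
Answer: $4395$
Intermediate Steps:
$v{\left(l,A \right)} = - \frac{5}{2}$ ($v{\left(l,A \right)} = \frac{5}{-2 + \left(A - A\right)} = \frac{5}{-2 + 0} = \frac{5}{-2} = 5 \left(- \frac{1}{2}\right) = - \frac{5}{2}$)
$W = 60$ ($W = 6 \left(-45 + 55\right) = 6 \cdot 10 = 60$)
$b{\left(m \right)} = 15$
$C{\left(f \right)} = - \frac{3 f}{2}$ ($C{\left(f \right)} = f \left(- \frac{5}{2}\right) + f = - \frac{5 f}{2} + f = - \frac{3 f}{2}$)
$\left(b{\left(W \right)} + 4164\right) + C{\left(B \right)} = \left(15 + 4164\right) - -216 = 4179 + 216 = 4395$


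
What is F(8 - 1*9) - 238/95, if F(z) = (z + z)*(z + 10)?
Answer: -1948/95 ≈ -20.505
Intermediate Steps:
F(z) = 2*z*(10 + z) (F(z) = (2*z)*(10 + z) = 2*z*(10 + z))
F(8 - 1*9) - 238/95 = 2*(8 - 1*9)*(10 + (8 - 1*9)) - 238/95 = 2*(8 - 9)*(10 + (8 - 9)) - 238*1/95 = 2*(-1)*(10 - 1) - 238/95 = 2*(-1)*9 - 238/95 = -18 - 238/95 = -1948/95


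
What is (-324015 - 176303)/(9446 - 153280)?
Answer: 250159/71917 ≈ 3.4784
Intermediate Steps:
(-324015 - 176303)/(9446 - 153280) = -500318/(-143834) = -500318*(-1/143834) = 250159/71917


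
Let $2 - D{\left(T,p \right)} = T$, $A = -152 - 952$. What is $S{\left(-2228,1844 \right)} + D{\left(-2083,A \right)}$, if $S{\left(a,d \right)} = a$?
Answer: $-143$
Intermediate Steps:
$A = -1104$
$D{\left(T,p \right)} = 2 - T$
$S{\left(-2228,1844 \right)} + D{\left(-2083,A \right)} = -2228 + \left(2 - -2083\right) = -2228 + \left(2 + 2083\right) = -2228 + 2085 = -143$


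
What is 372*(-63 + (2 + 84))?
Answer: 8556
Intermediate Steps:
372*(-63 + (2 + 84)) = 372*(-63 + 86) = 372*23 = 8556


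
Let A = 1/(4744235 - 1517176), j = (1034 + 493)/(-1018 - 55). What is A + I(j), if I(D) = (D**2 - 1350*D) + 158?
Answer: 7732606364974428/3715406611411 ≈ 2081.2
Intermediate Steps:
j = -1527/1073 (j = 1527/(-1073) = 1527*(-1/1073) = -1527/1073 ≈ -1.4231)
A = 1/3227059 ≈ 3.0988e-7
I(D) = 158 + D**2 - 1350*D
A + I(j) = 1/3227059 + (158 + (-1527/1073)**2 - 1350*(-1527/1073)) = 1/3227059 + (158 + 2331729/1151329 + 2061450/1073) = 1/3227059 + 2396177561/1151329 = 7732606364974428/3715406611411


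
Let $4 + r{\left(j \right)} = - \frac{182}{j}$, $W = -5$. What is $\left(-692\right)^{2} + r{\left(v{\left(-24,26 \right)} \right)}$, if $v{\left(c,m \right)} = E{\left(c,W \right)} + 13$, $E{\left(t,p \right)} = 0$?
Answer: $478846$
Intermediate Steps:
$v{\left(c,m \right)} = 13$ ($v{\left(c,m \right)} = 0 + 13 = 13$)
$r{\left(j \right)} = -4 - \frac{182}{j}$
$\left(-692\right)^{2} + r{\left(v{\left(-24,26 \right)} \right)} = \left(-692\right)^{2} - \left(4 + \frac{182}{13}\right) = 478864 - 18 = 478846$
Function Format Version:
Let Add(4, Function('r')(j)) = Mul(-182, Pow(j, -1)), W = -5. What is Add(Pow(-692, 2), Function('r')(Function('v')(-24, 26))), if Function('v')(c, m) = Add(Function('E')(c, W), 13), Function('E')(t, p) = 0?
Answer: 478846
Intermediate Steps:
Function('v')(c, m) = 13 (Function('v')(c, m) = Add(0, 13) = 13)
Function('r')(j) = Add(-4, Mul(-182, Pow(j, -1)))
Add(Pow(-692, 2), Function('r')(Function('v')(-24, 26))) = Add(Pow(-692, 2), Add(-4, Mul(-182, Pow(13, -1)))) = Add(478864, Add(-4, Mul(-182, Rational(1, 13)))) = Add(478864, Add(-4, -14)) = Add(478864, -18) = 478846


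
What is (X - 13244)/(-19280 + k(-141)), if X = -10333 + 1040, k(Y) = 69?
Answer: 22537/19211 ≈ 1.1731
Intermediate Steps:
X = -9293
(X - 13244)/(-19280 + k(-141)) = (-9293 - 13244)/(-19280 + 69) = -22537/(-19211) = -22537*(-1/19211) = 22537/19211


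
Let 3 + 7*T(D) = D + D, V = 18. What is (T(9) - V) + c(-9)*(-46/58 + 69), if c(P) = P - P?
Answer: -111/7 ≈ -15.857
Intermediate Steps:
c(P) = 0
T(D) = -3/7 + 2*D/7 (T(D) = -3/7 + (D + D)/7 = -3/7 + (2*D)/7 = -3/7 + 2*D/7)
(T(9) - V) + c(-9)*(-46/58 + 69) = ((-3/7 + (2/7)*9) - 1*18) + 0*(-46/58 + 69) = ((-3/7 + 18/7) - 18) + 0*(-46*1/58 + 69) = (15/7 - 18) + 0*(-23/29 + 69) = -111/7 + 0*(1978/29) = -111/7 + 0 = -111/7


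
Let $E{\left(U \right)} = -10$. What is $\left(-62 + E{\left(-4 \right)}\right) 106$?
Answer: $-7632$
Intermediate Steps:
$\left(-62 + E{\left(-4 \right)}\right) 106 = \left(-62 - 10\right) 106 = \left(-72\right) 106 = -7632$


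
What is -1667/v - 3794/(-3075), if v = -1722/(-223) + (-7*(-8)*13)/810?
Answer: -460003007767/2394139650 ≈ -192.14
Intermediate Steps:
v = 778582/90315 (v = -1722*(-1/223) + (56*13)*(1/810) = 1722/223 + 728*(1/810) = 1722/223 + 364/405 = 778582/90315 ≈ 8.6207)
-1667/v - 3794/(-3075) = -1667/778582/90315 - 3794/(-3075) = -1667*90315/778582 - 3794*(-1/3075) = -150555105/778582 + 3794/3075 = -460003007767/2394139650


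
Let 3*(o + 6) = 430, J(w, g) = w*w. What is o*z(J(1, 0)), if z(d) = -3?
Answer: -412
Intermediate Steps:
J(w, g) = w²
o = 412/3 (o = -6 + (⅓)*430 = -6 + 430/3 = 412/3 ≈ 137.33)
o*z(J(1, 0)) = (412/3)*(-3) = -412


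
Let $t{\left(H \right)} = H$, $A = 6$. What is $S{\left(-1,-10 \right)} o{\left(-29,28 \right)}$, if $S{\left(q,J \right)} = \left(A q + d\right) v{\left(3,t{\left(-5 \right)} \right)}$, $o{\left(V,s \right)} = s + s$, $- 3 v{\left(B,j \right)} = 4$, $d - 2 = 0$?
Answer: $\frac{896}{3} \approx 298.67$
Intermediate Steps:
$d = 2$ ($d = 2 + 0 = 2$)
$v{\left(B,j \right)} = - \frac{4}{3}$ ($v{\left(B,j \right)} = \left(- \frac{1}{3}\right) 4 = - \frac{4}{3}$)
$o{\left(V,s \right)} = 2 s$
$S{\left(q,J \right)} = - \frac{8}{3} - 8 q$ ($S{\left(q,J \right)} = \left(6 q + 2\right) \left(- \frac{4}{3}\right) = \left(2 + 6 q\right) \left(- \frac{4}{3}\right) = - \frac{8}{3} - 8 q$)
$S{\left(-1,-10 \right)} o{\left(-29,28 \right)} = \left(- \frac{8}{3} - -8\right) 2 \cdot 28 = \left(- \frac{8}{3} + 8\right) 56 = \frac{16}{3} \cdot 56 = \frac{896}{3}$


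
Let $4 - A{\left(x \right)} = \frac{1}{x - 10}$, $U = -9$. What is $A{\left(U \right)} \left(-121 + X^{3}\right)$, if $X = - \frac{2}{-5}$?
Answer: $- \frac{1164009}{2375} \approx -490.11$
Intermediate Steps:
$X = \frac{2}{5}$ ($X = \left(-2\right) \left(- \frac{1}{5}\right) = \frac{2}{5} \approx 0.4$)
$A{\left(x \right)} = 4 - \frac{1}{-10 + x}$ ($A{\left(x \right)} = 4 - \frac{1}{x - 10} = 4 - \frac{1}{-10 + x}$)
$A{\left(U \right)} \left(-121 + X^{3}\right) = \frac{-41 + 4 \left(-9\right)}{-10 - 9} \left(-121 + \left(\frac{2}{5}\right)^{3}\right) = \frac{-41 - 36}{-19} \left(-121 + \frac{8}{125}\right) = \left(- \frac{1}{19}\right) \left(-77\right) \left(- \frac{15117}{125}\right) = \frac{77}{19} \left(- \frac{15117}{125}\right) = - \frac{1164009}{2375}$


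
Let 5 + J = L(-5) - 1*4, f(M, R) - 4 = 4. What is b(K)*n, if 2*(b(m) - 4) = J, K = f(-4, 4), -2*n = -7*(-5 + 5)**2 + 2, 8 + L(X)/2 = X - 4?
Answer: 35/2 ≈ 17.500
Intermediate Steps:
L(X) = -24 + 2*X (L(X) = -16 + 2*(X - 4) = -16 + 2*(-4 + X) = -16 + (-8 + 2*X) = -24 + 2*X)
f(M, R) = 8 (f(M, R) = 4 + 4 = 8)
n = -1 (n = -(-7*(-5 + 5)**2 + 2)/2 = -(-7*0**2 + 2)/2 = -(-7*0 + 2)/2 = -(0 + 2)/2 = -1/2*2 = -1)
K = 8
J = -43 (J = -5 + ((-24 + 2*(-5)) - 1*4) = -5 + ((-24 - 10) - 4) = -5 + (-34 - 4) = -5 - 38 = -43)
b(m) = -35/2 (b(m) = 4 + (1/2)*(-43) = 4 - 43/2 = -35/2)
b(K)*n = -35/2*(-1) = 35/2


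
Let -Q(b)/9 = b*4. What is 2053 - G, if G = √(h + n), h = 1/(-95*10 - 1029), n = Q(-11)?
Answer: 2053 - √1550908657/1979 ≈ 2033.1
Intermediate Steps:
Q(b) = -36*b (Q(b) = -9*b*4 = -36*b)
n = 396 (n = -36*(-11) = 396)
h = -1/1979 (h = 1/(-950 - 1029) = 1/(-1979) = -1/1979 ≈ -0.00050531)
G = √1550908657/1979 (G = √(-1/1979 + 396) = √(783683/1979) = √1550908657/1979 ≈ 19.900)
2053 - G = 2053 - √1550908657/1979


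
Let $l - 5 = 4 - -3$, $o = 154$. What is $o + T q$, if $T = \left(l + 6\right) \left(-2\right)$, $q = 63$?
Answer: $-2114$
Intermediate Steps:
$l = 12$ ($l = 5 + \left(4 - -3\right) = 5 + \left(4 + 3\right) = 5 + 7 = 12$)
$T = -36$ ($T = \left(12 + 6\right) \left(-2\right) = 18 \left(-2\right) = -36$)
$o + T q = 154 - 2268 = -2114$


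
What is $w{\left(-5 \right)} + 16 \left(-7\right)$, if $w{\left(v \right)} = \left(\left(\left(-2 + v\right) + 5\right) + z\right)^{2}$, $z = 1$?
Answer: $-111$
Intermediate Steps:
$w{\left(v \right)} = \left(4 + v\right)^{2}$ ($w{\left(v \right)} = \left(\left(\left(-2 + v\right) + 5\right) + 1\right)^{2} = \left(\left(3 + v\right) + 1\right)^{2} = \left(4 + v\right)^{2}$)
$w{\left(-5 \right)} + 16 \left(-7\right) = \left(4 - 5\right)^{2} + 16 \left(-7\right) = \left(-1\right)^{2} - 112 = 1 - 112 = -111$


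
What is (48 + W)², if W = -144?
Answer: 9216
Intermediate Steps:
(48 + W)² = (48 - 144)² = (-96)² = 9216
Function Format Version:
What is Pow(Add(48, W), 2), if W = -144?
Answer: 9216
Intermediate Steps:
Pow(Add(48, W), 2) = Pow(Add(48, -144), 2) = Pow(-96, 2) = 9216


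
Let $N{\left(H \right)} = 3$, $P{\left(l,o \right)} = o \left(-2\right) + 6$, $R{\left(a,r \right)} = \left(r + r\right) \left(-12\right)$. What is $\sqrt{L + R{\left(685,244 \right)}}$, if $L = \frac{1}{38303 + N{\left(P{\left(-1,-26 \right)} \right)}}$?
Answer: $\frac{i \sqrt{8592799430110}}{38306} \approx 76.525 i$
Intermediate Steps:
$R{\left(a,r \right)} = - 24 r$ ($R{\left(a,r \right)} = 2 r \left(-12\right) = - 24 r$)
$P{\left(l,o \right)} = 6 - 2 o$ ($P{\left(l,o \right)} = - 2 o + 6 = 6 - 2 o$)
$L = \frac{1}{38306}$ ($L = \frac{1}{38303 + 3} = \frac{1}{38306} \approx 2.6106 \cdot 10^{-5}$)
$\sqrt{L + R{\left(685,244 \right)}} = \sqrt{\frac{1}{38306} - 5856} = \sqrt{- \frac{224319935}{38306}} = \frac{i \sqrt{8592799430110}}{38306}$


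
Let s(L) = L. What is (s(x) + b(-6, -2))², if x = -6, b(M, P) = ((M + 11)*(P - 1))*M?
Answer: 7056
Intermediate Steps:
b(M, P) = M*(-1 + P)*(11 + M) (b(M, P) = ((11 + M)*(-1 + P))*M = ((-1 + P)*(11 + M))*M = M*(-1 + P)*(11 + M))
(s(x) + b(-6, -2))² = (-6 - 6*(-11 - 1*(-6) + 11*(-2) - 6*(-2)))² = (-6 - 6*(-11 + 6 - 22 + 12))² = (-6 - 6*(-15))² = (-6 + 90)² = 84² = 7056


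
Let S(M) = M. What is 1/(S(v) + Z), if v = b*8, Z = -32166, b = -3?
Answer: -1/32190 ≈ -3.1066e-5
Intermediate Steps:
v = -24 (v = -3*8 = -24)
1/(S(v) + Z) = 1/(-24 - 32166) = 1/(-32190) = -1/32190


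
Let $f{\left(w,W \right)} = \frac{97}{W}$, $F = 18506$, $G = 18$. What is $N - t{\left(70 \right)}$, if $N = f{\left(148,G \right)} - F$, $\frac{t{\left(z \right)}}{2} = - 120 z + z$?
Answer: $- \frac{33131}{18} \approx -1840.6$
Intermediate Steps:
$t{\left(z \right)} = - 238 z$ ($t{\left(z \right)} = 2 \left(- 120 z + z\right) = 2 \left(- 119 z\right) = - 238 z$)
$N = - \frac{333011}{18}$ ($N = \frac{97}{18} - 18506 = - \frac{333011}{18} \approx -18501.0$)
$N - t{\left(70 \right)} = - \frac{333011}{18} - \left(-238\right) 70 = - \frac{333011}{18} - -16660 = - \frac{333011}{18} + 16660 = - \frac{33131}{18}$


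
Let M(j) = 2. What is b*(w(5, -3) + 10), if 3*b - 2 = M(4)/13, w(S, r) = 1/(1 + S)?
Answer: 854/117 ≈ 7.2991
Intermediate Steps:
b = 28/39 (b = 2/3 + (2/13)/3 = 2/3 + (2*(1/13))/3 = 2/3 + (1/3)*(2/13) = 2/3 + 2/39 = 28/39 ≈ 0.71795)
b*(w(5, -3) + 10) = 28*(1/(1 + 5) + 10)/39 = 28*(1/6 + 10)/39 = (28/39)*(61/6) = 854/117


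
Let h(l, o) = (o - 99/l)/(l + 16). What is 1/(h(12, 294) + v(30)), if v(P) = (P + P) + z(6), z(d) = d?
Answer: 112/8535 ≈ 0.013122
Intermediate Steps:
h(l, o) = (o - 99/l)/(16 + l)
v(P) = 6 + 2*P (v(P) = (P + P) + 6 = 2*P + 6 = 6 + 2*P)
1/(h(12, 294) + v(30)) = 1/((-99 + 12*294)/(12*(16 + 12)) + (6 + 2*30)) = 1/((1/12)*(-99 + 3528)/28 + (6 + 60)) = 1/((1/12)*(1/28)*3429 + 66) = 1/(1143/112 + 66) = 1/(8535/112) = 112/8535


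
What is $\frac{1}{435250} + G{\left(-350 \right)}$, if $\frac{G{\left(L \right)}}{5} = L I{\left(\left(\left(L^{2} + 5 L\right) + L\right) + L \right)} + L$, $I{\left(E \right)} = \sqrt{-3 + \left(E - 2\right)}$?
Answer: $- \frac{761687499}{435250} - 1750 \sqrt{120045} \approx -6.0808 \cdot 10^{5}$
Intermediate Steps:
$I{\left(E \right)} = \sqrt{-5 + E}$ ($I{\left(E \right)} = \sqrt{-3 + \left(E - 2\right)} = \sqrt{-3 + \left(-2 + E\right)} = \sqrt{-5 + E}$)
$G{\left(L \right)} = 5 L + 5 L \sqrt{-5 + L^{2} + 7 L}$ ($G{\left(L \right)} = 5 \left(L \sqrt{-5 + \left(\left(\left(L^{2} + 5 L\right) + L\right) + L\right)} + L\right) = 5 \left(L \sqrt{-5 + \left(\left(L^{2} + 6 L\right) + L\right)} + L\right) = 5 \left(L \sqrt{-5 + \left(L^{2} + 7 L\right)} + L\right) = 5 \left(L \sqrt{-5 + L^{2} + 7 L} + L\right) = 5 \left(L + L \sqrt{-5 + L^{2} + 7 L}\right) = 5 L + 5 L \sqrt{-5 + L^{2} + 7 L}$)
$\frac{1}{435250} + G{\left(-350 \right)} = \frac{1}{435250} + 5 \left(-350\right) \left(1 + \sqrt{-5 - 350 \left(7 - 350\right)}\right) = \frac{1}{435250} + 5 \left(-350\right) \left(1 + \sqrt{-5 - -120050}\right) = \frac{1}{435250} + 5 \left(-350\right) \left(1 + \sqrt{-5 + 120050}\right) = \frac{1}{435250} + 5 \left(-350\right) \left(1 + \sqrt{120045}\right) = \frac{1}{435250} - \left(1750 + 1750 \sqrt{120045}\right) = - \frac{761687499}{435250} - 1750 \sqrt{120045}$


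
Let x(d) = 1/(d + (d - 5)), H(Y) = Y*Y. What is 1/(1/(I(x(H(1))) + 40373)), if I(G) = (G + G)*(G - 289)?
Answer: 365093/9 ≈ 40566.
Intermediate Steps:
H(Y) = Y²
x(d) = 1/(-5 + 2*d) (x(d) = 1/(d + (-5 + d)) = 1/(-5 + 2*d))
I(G) = 2*G*(-289 + G) (I(G) = (2*G)*(-289 + G) = 2*G*(-289 + G))
1/(1/(I(x(H(1))) + 40373)) = 1/(1/(2*(-289 + 1/(-5 + 2*1²))/(-5 + 2*1²) + 40373)) = 1/(1/(2*(-289 + 1/(-5 + 2*1))/(-5 + 2*1) + 40373)) = 1/(1/(2*(-289 + 1/(-5 + 2))/(-5 + 2) + 40373)) = 1/(1/(2*(-289 + 1/(-3))/(-3) + 40373)) = 1/(1/(2*(-⅓)*(-289 - ⅓) + 40373)) = 1/(1/(2*(-⅓)*(-868/3) + 40373)) = 1/(1/(1736/9 + 40373)) = 1/(1/(365093/9)) = 1/(9/365093) = 365093/9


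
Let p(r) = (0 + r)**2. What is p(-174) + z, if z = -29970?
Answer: 306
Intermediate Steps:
p(r) = r**2
p(-174) + z = (-174)**2 - 29970 = 30276 - 29970 = 306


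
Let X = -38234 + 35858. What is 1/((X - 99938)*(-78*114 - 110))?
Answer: 1/921030628 ≈ 1.0857e-9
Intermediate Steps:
X = -2376
1/((X - 99938)*(-78*114 - 110)) = 1/((-2376 - 99938)*(-78*114 - 110)) = 1/((-102314)*(-8892 - 110)) = -1/102314/(-9002) = -1/102314*(-1/9002) = 1/921030628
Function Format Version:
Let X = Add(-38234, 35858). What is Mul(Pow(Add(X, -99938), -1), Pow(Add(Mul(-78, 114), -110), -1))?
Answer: Rational(1, 921030628) ≈ 1.0857e-9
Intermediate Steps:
X = -2376
Mul(Pow(Add(X, -99938), -1), Pow(Add(Mul(-78, 114), -110), -1)) = Mul(Pow(Add(-2376, -99938), -1), Pow(Add(Mul(-78, 114), -110), -1)) = Mul(Pow(-102314, -1), Pow(Add(-8892, -110), -1)) = Mul(Rational(-1, 102314), Pow(-9002, -1)) = Mul(Rational(-1, 102314), Rational(-1, 9002)) = Rational(1, 921030628)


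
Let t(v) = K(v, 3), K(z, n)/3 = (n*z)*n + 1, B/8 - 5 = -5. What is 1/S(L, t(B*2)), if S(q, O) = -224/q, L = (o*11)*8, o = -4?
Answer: 11/7 ≈ 1.5714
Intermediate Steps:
B = 0 (B = 40 + 8*(-5) = 40 - 40 = 0)
K(z, n) = 3 + 3*z*n**2 (K(z, n) = 3*((n*z)*n + 1) = 3*(z*n**2 + 1) = 3*(1 + z*n**2) = 3 + 3*z*n**2)
L = -352 (L = -4*11*8 = -44*8 = -352)
t(v) = 3 + 27*v (t(v) = 3 + 3*v*3**2 = 3 + 3*v*9 = 3 + 27*v)
1/S(L, t(B*2)) = 1/(-224/(-352)) = 1/(-224*(-1/352)) = 1/(7/11) = 11/7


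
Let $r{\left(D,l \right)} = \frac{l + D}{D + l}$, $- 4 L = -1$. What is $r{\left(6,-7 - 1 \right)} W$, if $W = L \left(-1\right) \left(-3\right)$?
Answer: $\frac{3}{4} \approx 0.75$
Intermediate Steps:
$L = \frac{1}{4}$ ($L = \left(- \frac{1}{4}\right) \left(-1\right) = \frac{1}{4} \approx 0.25$)
$W = \frac{3}{4}$ ($W = \frac{1}{4} \left(-1\right) \left(-3\right) = \left(- \frac{1}{4}\right) \left(-3\right) = \frac{3}{4} \approx 0.75$)
$r{\left(D,l \right)} = 1$ ($r{\left(D,l \right)} = \frac{D + l}{D + l} = 1$)
$r{\left(6,-7 - 1 \right)} W = 1 \cdot \frac{3}{4} = \frac{3}{4}$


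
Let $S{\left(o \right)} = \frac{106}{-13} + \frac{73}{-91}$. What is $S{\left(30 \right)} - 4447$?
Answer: $- \frac{405492}{91} \approx -4456.0$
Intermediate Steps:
$S{\left(o \right)} = - \frac{815}{91}$ ($S{\left(o \right)} = 106 \left(- \frac{1}{13}\right) + 73 \left(- \frac{1}{91}\right) = - \frac{106}{13} - \frac{73}{91} = - \frac{815}{91}$)
$S{\left(30 \right)} - 4447 = - \frac{815}{91} - 4447 = - \frac{405492}{91}$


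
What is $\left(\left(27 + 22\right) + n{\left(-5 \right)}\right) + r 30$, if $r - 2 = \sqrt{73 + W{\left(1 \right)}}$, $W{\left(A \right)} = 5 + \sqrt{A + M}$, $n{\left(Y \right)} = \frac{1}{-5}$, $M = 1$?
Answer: $\frac{544}{5} + 30 \sqrt{78 + \sqrt{2}} \approx 376.14$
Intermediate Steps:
$n{\left(Y \right)} = - \frac{1}{5}$
$W{\left(A \right)} = 5 + \sqrt{1 + A}$ ($W{\left(A \right)} = 5 + \sqrt{A + 1} = 5 + \sqrt{1 + A}$)
$r = 2 + \sqrt{78 + \sqrt{2}}$ ($r = 2 + \sqrt{73 + \left(5 + \sqrt{1 + 1}\right)} = 2 + \sqrt{73 + \left(5 + \sqrt{2}\right)} = 2 + \sqrt{78 + \sqrt{2}} \approx 10.911$)
$\left(\left(27 + 22\right) + n{\left(-5 \right)}\right) + r 30 = \left(\left(27 + 22\right) - \frac{1}{5}\right) + \left(2 + \sqrt{78 + \sqrt{2}}\right) 30 = \left(49 - \frac{1}{5}\right) + \left(60 + 30 \sqrt{78 + \sqrt{2}}\right) = \frac{244}{5} + \left(60 + 30 \sqrt{78 + \sqrt{2}}\right) = \frac{544}{5} + 30 \sqrt{78 + \sqrt{2}}$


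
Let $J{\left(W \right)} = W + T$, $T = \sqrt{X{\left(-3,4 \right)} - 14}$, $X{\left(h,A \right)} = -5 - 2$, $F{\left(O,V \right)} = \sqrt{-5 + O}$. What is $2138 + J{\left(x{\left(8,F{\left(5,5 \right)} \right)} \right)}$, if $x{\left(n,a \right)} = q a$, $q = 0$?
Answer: $2138 + i \sqrt{21} \approx 2138.0 + 4.5826 i$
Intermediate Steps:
$X{\left(h,A \right)} = -7$
$T = i \sqrt{21}$ ($T = \sqrt{-7 - 14} = \sqrt{-21} = i \sqrt{21} \approx 4.5826 i$)
$x{\left(n,a \right)} = 0$ ($x{\left(n,a \right)} = 0 a = 0$)
$J{\left(W \right)} = W + i \sqrt{21}$
$2138 + J{\left(x{\left(8,F{\left(5,5 \right)} \right)} \right)} = 2138 + \left(0 + i \sqrt{21}\right) = 2138 + i \sqrt{21}$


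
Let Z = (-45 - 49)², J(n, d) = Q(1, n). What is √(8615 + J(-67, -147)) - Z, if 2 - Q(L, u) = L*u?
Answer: -8836 + 2*√2171 ≈ -8742.8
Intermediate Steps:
Q(L, u) = 2 - L*u
J(n, d) = 2 - n (J(n, d) = 2 - 1*1*n = 2 - n)
Z = 8836 (Z = (-94)² = 8836)
√(8615 + J(-67, -147)) - Z = √(8615 + (2 - 1*(-67))) - 1*8836 = √(8615 + (2 + 67)) - 8836 = √(8615 + 69) - 8836 = √8684 - 8836 = 2*√2171 - 8836 = -8836 + 2*√2171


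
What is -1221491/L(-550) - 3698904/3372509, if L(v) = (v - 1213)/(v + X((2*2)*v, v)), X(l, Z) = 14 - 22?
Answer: -2298681601300554/5945733367 ≈ -3.8661e+5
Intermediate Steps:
X(l, Z) = -8
L(v) = (-1213 + v)/(-8 + v) (L(v) = (v - 1213)/(v - 8) = (-1213 + v)/(-8 + v))
-1221491/L(-550) - 3698904/3372509 = -1221491*(-8 - 550)/(-1213 - 550) - 3698904/3372509 = -1221491/(-1763/(-558)) - 3698904*1/3372509 = -1221491/((-1/558*(-1763))) - 3698904/3372509 = -1221491/1763/558 - 3698904/3372509 = -1221491*558/1763 - 3698904/3372509 = -681591978/1763 - 3698904/3372509 = -2298681601300554/5945733367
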